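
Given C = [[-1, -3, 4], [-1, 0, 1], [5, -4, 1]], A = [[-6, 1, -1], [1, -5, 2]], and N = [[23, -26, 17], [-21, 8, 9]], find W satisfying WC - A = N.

W = [[3, 0, 4], [3, 2, -3]]

WC = N + A = [[17, -25, 16], [-20, 3, 11]].
C is on the right of W, so right-multiply by C⁻¹: W = (N + A)C⁻¹.
det C = -6, so C⁻¹ = [[-2/3, 13/6, 1/2], [-1, 7/2, 1/2], [-2/3, 19/6, 1/2]].
W = (N + A)C⁻¹ = [[3, 0, 4], [3, 2, -3]].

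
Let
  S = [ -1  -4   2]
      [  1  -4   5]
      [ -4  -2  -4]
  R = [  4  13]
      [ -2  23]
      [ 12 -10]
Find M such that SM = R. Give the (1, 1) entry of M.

0

Left-multiplying both sides by S⁻¹ gives M = S⁻¹R.
det S = 2; the adjugate gives S⁻¹ = [[13, -10, -6], [-8, 6, 7/2], [-9, 7, 4]].
M = S⁻¹R = [[13, -10, -6], [-8, 6, 7/2], [-9, 7, 4]] · [[4, 13], [-2, 23], [12, -10]] = [[0, -1], [-2, -1], [-2, 4]].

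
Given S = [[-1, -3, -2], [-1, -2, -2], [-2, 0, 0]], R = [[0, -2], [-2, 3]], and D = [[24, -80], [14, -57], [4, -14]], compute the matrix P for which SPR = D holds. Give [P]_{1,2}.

1

Left-multiply by S⁻¹ and right-multiply by R⁻¹: P = S⁻¹DR⁻¹.
det S = -4; the adjugate gives S⁻¹ = [[0, 0, -1/2], [-1, 1, 0], [1, -3/2, 1/4]].
det R = -4; the adjugate gives R⁻¹ = [[-3/4, -1/2], [-1/2, 0]].
S⁻¹D = [[-2, 7], [-10, 23], [4, 2]].
P = (S⁻¹D)R⁻¹ = [[-2, 1], [-4, 5], [-4, -2]].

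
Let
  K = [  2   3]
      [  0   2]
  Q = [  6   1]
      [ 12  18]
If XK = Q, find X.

Since K sits to the right of X, X = QK⁻¹.
det K = 4; the adjugate gives K⁻¹ = [[1/2, -3/4], [0, 1/2]].
X = QK⁻¹ = [[6, 1], [12, 18]] · [[1/2, -3/4], [0, 1/2]] = [[3, -4], [6, 0]].

X = [[3, -4], [6, 0]]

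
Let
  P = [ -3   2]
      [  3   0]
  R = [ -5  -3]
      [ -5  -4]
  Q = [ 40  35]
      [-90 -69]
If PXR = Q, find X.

Left-multiply by P⁻¹ and right-multiply by R⁻¹: X = P⁻¹QR⁻¹.
det P = -6; the adjugate gives P⁻¹ = [[0, 1/3], [1/2, 1/2]].
R has determinant 5; R⁻¹ = [[-4/5, 3/5], [1, -1]].
P⁻¹Q = [[-30, -23], [-25, -17]].
X = (P⁻¹Q)R⁻¹ = [[1, 5], [3, 2]].

X = [[1, 5], [3, 2]]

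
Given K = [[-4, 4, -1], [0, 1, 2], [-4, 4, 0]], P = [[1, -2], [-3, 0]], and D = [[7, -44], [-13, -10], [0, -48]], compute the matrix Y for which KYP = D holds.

Y = K⁻¹DP⁻¹ (apply K⁻¹ on the left and P⁻¹ on the right).
det K = -4; the adjugate gives K⁻¹ = [[2, 1, -9/4], [2, 1, -2], [-1, 0, 1]].
det P = -6; the adjugate gives P⁻¹ = [[0, -1/3], [-1/2, -1/6]].
K⁻¹D = [[1, 10], [1, -2], [-7, -4]].
Y = (K⁻¹D)P⁻¹ = [[-5, -2], [1, 0], [2, 3]].

Y = [[-5, -2], [1, 0], [2, 3]]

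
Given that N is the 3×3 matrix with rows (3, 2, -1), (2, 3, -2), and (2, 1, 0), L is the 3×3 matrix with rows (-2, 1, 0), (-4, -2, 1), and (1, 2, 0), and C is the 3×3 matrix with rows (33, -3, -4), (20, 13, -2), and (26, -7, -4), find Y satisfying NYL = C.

Y = [[-4, -1, -2], [1, -2, 0], [-1, -3, -5]]

Isolating Y: multiply by N⁻¹ from the left and L⁻¹ from the right, so Y = N⁻¹CL⁻¹.
det N = 2, so N⁻¹ = [[1, -1/2, -1/2], [-2, 1, 2], [-2, 1/2, 5/2]].
det L = 5, so L⁻¹ = [[-2/5, 0, 1/5], [1/5, 0, 2/5], [-6/5, 1, 8/5]].
N⁻¹C = [[10, -6, -1], [6, 5, -2], [9, -5, -3]].
Y = (N⁻¹C)L⁻¹ = [[-4, -1, -2], [1, -2, 0], [-1, -3, -5]].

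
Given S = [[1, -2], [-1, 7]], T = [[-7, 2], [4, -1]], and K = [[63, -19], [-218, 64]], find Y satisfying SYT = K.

Y = S⁻¹KT⁻¹ (apply S⁻¹ on the left and T⁻¹ on the right).
S has determinant 5; S⁻¹ = [[7/5, 2/5], [1/5, 1/5]].
det T = -1; the adjugate gives T⁻¹ = [[1, 2], [4, 7]].
S⁻¹K = [[1, -1], [-31, 9]].
Y = (S⁻¹K)T⁻¹ = [[-3, -5], [5, 1]].

Y = [[-3, -5], [5, 1]]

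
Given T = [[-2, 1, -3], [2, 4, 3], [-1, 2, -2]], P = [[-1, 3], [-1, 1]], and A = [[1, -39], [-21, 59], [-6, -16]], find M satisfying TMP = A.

Isolating M: multiply by T⁻¹ from the left and P⁻¹ from the right, so M = T⁻¹AP⁻¹.
T has determinant 5; T⁻¹ = [[-14/5, -4/5, 3], [1/5, 1/5, 0], [8/5, 3/5, -2]].
P has determinant 2; P⁻¹ = [[1/2, -3/2], [1/2, -1/2]].
T⁻¹A = [[-4, 14], [-4, 4], [1, 5]].
M = (T⁻¹A)P⁻¹ = [[5, -1], [0, 4], [3, -4]].

M = [[5, -1], [0, 4], [3, -4]]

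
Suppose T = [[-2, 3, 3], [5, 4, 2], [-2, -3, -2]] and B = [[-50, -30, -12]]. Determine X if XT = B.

X = [[4, -6, 6]]

Since T sits to the right of X, X = BT⁻¹.
det T = 1; the adjugate gives T⁻¹ = [[-2, -3, -6], [6, 10, 19], [-7, -12, -23]].
X = BT⁻¹ = [[-50, -30, -12]] · [[-2, -3, -6], [6, 10, 19], [-7, -12, -23]] = [[4, -6, 6]].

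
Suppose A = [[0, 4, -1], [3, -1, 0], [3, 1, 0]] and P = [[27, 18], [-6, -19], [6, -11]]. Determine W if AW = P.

W = [[0, -5], [6, 4], [-3, -2]]

Since A multiplies W on the left, W = A⁻¹P.
det A = -6, so A⁻¹ = [[0, 1/6, 1/6], [0, -1/2, 1/2], [-1, -2, 2]].
W = A⁻¹P = [[0, 1/6, 1/6], [0, -1/2, 1/2], [-1, -2, 2]] · [[27, 18], [-6, -19], [6, -11]] = [[0, -5], [6, 4], [-3, -2]].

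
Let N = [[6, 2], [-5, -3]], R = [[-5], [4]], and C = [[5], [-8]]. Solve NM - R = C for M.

NM = C + R = [[0], [-4]].
N is on the left of M, so left-multiply by N⁻¹: M = N⁻¹(C + R).
N has determinant -8; N⁻¹ = [[3/8, 1/4], [-5/8, -3/4]].
M = N⁻¹(C + R) = [[-1], [3]].

M = [[-1], [3]]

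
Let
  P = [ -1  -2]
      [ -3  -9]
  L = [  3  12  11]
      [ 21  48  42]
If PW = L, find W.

W = [[5, -4, -5], [-4, -4, -3]]

Left-multiplying both sides by P⁻¹ gives W = P⁻¹L.
det P = 3; the adjugate gives P⁻¹ = [[-3, 2/3], [1, -1/3]].
W = P⁻¹L = [[-3, 2/3], [1, -1/3]] · [[3, 12, 11], [21, 48, 42]] = [[5, -4, -5], [-4, -4, -3]].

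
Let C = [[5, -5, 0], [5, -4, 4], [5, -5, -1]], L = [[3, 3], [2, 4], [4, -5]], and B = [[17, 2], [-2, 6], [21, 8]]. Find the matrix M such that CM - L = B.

CM = B + L = [[20, 5], [0, 10], [25, 3]].
Left-multiplying both sides by C⁻¹ gives M = C⁻¹(B + L).
C has determinant -5; C⁻¹ = [[-24/5, 1, 4], [-5, 1, 4], [1, 0, -1]].
M = C⁻¹(B + L) = [[4, -2], [0, -3], [-5, 2]].

M = [[4, -2], [0, -3], [-5, 2]]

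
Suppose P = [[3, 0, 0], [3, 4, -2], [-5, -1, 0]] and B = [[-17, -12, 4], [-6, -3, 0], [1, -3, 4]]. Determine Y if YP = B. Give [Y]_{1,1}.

3

P is on the right of Y, so right-multiply by P⁻¹: Y = BP⁻¹.
det P = -6, so P⁻¹ = [[1/3, 0, 0], [-5/3, 0, -1], [-17/6, -1/2, -2]].
Y = BP⁻¹ = [[-17, -12, 4], [-6, -3, 0], [1, -3, 4]] · [[1/3, 0, 0], [-5/3, 0, -1], [-17/6, -1/2, -2]] = [[3, -2, 4], [3, 0, 3], [-6, -2, -5]].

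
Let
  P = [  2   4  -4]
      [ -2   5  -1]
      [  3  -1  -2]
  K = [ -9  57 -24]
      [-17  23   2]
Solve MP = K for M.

Since P sits to the right of M, M = KP⁻¹.
P has determinant 2; P⁻¹ = [[-11/2, 6, 8], [-7/2, 4, 5], [-13/2, 7, 9]].
M = KP⁻¹ = [[-9, 57, -24], [-17, 23, 2]] · [[-11/2, 6, 8], [-7/2, 4, 5], [-13/2, 7, 9]] = [[6, 6, -3], [0, 4, -3]].

M = [[6, 6, -3], [0, 4, -3]]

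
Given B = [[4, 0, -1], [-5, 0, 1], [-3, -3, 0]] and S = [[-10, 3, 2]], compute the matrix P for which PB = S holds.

P = [[3, 5, -1]]

Since B sits to the right of P, P = SB⁻¹.
det B = -3; the adjugate gives B⁻¹ = [[-1, -1, 0], [1, 1, -1/3], [-5, -4, 0]].
P = SB⁻¹ = [[-10, 3, 2]] · [[-1, -1, 0], [1, 1, -1/3], [-5, -4, 0]] = [[3, 5, -1]].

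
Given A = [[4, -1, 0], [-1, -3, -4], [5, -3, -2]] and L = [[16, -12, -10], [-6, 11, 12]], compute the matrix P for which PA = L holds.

P = [[6, 3, -1], [-5, -4, 2]]

A is on the right of P, so right-multiply by A⁻¹: P = LA⁻¹.
det A = -2; the adjugate gives A⁻¹ = [[3, 1, -2], [11, 4, -8], [-9, -7/2, 13/2]].
P = LA⁻¹ = [[16, -12, -10], [-6, 11, 12]] · [[3, 1, -2], [11, 4, -8], [-9, -7/2, 13/2]] = [[6, 3, -1], [-5, -4, 2]].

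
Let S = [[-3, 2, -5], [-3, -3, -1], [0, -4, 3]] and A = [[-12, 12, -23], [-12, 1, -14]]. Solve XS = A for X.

Since S sits to the right of X, X = AS⁻¹.
S has determinant -3; S⁻¹ = [[13/3, -14/3, 17/3], [-3, 3, -4], [-4, 4, -5]].
X = AS⁻¹ = [[-12, 12, -23], [-12, 1, -14]] · [[13/3, -14/3, 17/3], [-3, 3, -4], [-4, 4, -5]] = [[4, 0, -1], [1, 3, -2]].

X = [[4, 0, -1], [1, 3, -2]]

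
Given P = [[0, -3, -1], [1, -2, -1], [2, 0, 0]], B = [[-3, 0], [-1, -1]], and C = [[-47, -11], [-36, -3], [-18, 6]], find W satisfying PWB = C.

W = P⁻¹CB⁻¹ (apply P⁻¹ on the left and B⁻¹ on the right).
det P = 2; the adjugate gives P⁻¹ = [[0, 0, 1/2], [-1, 1, -1/2], [2, -3, 3/2]].
det B = 3, so B⁻¹ = [[-1/3, 0], [1/3, -1]].
P⁻¹C = [[-9, 3], [20, 5], [-13, -4]].
W = (P⁻¹C)B⁻¹ = [[4, -3], [-5, -5], [3, 4]].

W = [[4, -3], [-5, -5], [3, 4]]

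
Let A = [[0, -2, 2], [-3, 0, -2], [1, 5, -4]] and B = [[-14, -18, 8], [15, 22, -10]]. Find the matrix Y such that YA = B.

Since A sits to the right of Y, Y = BA⁻¹.
det A = -2, so A⁻¹ = [[-5, -1, -2], [7, 1, 3], [15/2, 1, 3]].
Y = BA⁻¹ = [[-14, -18, 8], [15, 22, -10]] · [[-5, -1, -2], [7, 1, 3], [15/2, 1, 3]] = [[4, 4, -2], [4, -3, 6]].

Y = [[4, 4, -2], [4, -3, 6]]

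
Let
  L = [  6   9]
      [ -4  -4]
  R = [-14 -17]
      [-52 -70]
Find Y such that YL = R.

Y = [[-1, 2], [-6, 4]]

L is on the right of Y, so right-multiply by L⁻¹: Y = RL⁻¹.
L has determinant 12; L⁻¹ = [[-1/3, -3/4], [1/3, 1/2]].
Y = RL⁻¹ = [[-14, -17], [-52, -70]] · [[-1/3, -3/4], [1/3, 1/2]] = [[-1, 2], [-6, 4]].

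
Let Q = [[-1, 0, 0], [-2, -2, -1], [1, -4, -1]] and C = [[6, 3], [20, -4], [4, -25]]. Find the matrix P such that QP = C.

Left-multiplying both sides by Q⁻¹ gives P = Q⁻¹C.
det Q = 2, so Q⁻¹ = [[-1, 0, 0], [-3/2, 1/2, -1/2], [5, -2, 1]].
P = Q⁻¹C = [[-1, 0, 0], [-3/2, 1/2, -1/2], [5, -2, 1]] · [[6, 3], [20, -4], [4, -25]] = [[-6, -3], [-1, 6], [-6, -2]].

P = [[-6, -3], [-1, 6], [-6, -2]]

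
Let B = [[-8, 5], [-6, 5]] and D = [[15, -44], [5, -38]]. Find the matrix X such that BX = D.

X = [[-5, 3], [-5, -4]]

Left-multiplying both sides by B⁻¹ gives X = B⁻¹D.
det B = -10, so B⁻¹ = [[-1/2, 1/2], [-3/5, 4/5]].
X = B⁻¹D = [[-1/2, 1/2], [-3/5, 4/5]] · [[15, -44], [5, -38]] = [[-5, 3], [-5, -4]].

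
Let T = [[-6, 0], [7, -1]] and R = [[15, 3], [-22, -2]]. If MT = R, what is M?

Right-multiplying both sides by T⁻¹ gives M = RT⁻¹.
det T = 6, so T⁻¹ = [[-1/6, 0], [-7/6, -1]].
M = RT⁻¹ = [[15, 3], [-22, -2]] · [[-1/6, 0], [-7/6, -1]] = [[-6, -3], [6, 2]].

M = [[-6, -3], [6, 2]]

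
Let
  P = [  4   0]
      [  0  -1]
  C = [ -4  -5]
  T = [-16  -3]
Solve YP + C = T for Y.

Y = [[-3, -2]]

YP = T − C = [[-12, 2]].
Right-multiplying both sides by P⁻¹ gives Y = (T − C)P⁻¹.
det P = -4, so P⁻¹ = [[1/4, 0], [0, -1]].
Y = (T − C)P⁻¹ = [[-3, -2]].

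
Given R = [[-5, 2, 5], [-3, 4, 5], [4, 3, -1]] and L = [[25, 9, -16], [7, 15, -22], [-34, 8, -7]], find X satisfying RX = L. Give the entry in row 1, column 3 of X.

Left-multiplying both sides by R⁻¹ gives X = R⁻¹L.
R has determinant 4; R⁻¹ = [[-19/4, 17/4, -5/2], [17/4, -15/4, 5/2], [-25/4, 23/4, -7/2]].
X = R⁻¹L = [[-19/4, 17/4, -5/2], [17/4, -15/4, 5/2], [-25/4, 23/4, -7/2]] · [[25, 9, -16], [7, 15, -22], [-34, 8, -7]] = [[-4, 1, 0], [-5, 2, -3], [3, 2, -2]].

0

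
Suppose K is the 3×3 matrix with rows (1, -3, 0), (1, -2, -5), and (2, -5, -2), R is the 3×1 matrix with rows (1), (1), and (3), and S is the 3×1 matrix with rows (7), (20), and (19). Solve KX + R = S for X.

KX = S − R = [[6], [19], [16]].
Since K multiplies X on the left, X = K⁻¹(S − R).
det K = 3; the adjugate gives K⁻¹ = [[-7, -2, 5], [-8/3, -2/3, 5/3], [-1/3, -1/3, 1/3]].
X = K⁻¹(S − R) = [[0], [-2], [-3]].

X = [[0], [-2], [-3]]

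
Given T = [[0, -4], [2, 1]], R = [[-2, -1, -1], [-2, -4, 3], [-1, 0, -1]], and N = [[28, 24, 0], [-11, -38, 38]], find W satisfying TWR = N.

W = [[-4, 5, 0], [2, 1, 1]]

Left-multiply by T⁻¹ and right-multiply by R⁻¹: W = T⁻¹NR⁻¹.
T has determinant 8; T⁻¹ = [[1/8, 1/2], [-1/4, 0]].
R has determinant 1; R⁻¹ = [[4, -1, -7], [-5, 1, 8], [-4, 1, 6]].
T⁻¹N = [[-2, -16, 19], [-7, -6, 0]].
W = (T⁻¹N)R⁻¹ = [[-4, 5, 0], [2, 1, 1]].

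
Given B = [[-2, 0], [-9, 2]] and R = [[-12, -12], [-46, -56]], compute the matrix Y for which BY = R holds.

Y = [[6, 6], [4, -1]]

B is on the left of Y, so left-multiply by B⁻¹: Y = B⁻¹R.
det B = -4; the adjugate gives B⁻¹ = [[-1/2, 0], [-9/4, 1/2]].
Y = B⁻¹R = [[-1/2, 0], [-9/4, 1/2]] · [[-12, -12], [-46, -56]] = [[6, 6], [4, -1]].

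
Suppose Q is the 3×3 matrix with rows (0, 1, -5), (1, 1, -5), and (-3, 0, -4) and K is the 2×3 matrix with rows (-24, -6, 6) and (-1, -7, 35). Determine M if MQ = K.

M = [[0, -6, 6], [-6, -1, 0]]

Q is on the right of M, so right-multiply by Q⁻¹: M = KQ⁻¹.
Q has determinant 4; Q⁻¹ = [[-1, 1, 0], [19/4, -15/4, -5/4], [3/4, -3/4, -1/4]].
M = KQ⁻¹ = [[-24, -6, 6], [-1, -7, 35]] · [[-1, 1, 0], [19/4, -15/4, -5/4], [3/4, -3/4, -1/4]] = [[0, -6, 6], [-6, -1, 0]].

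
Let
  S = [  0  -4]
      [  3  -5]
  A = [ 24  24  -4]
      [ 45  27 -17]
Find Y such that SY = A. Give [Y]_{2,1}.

-6

Left-multiplying both sides by S⁻¹ gives Y = S⁻¹A.
det S = 12, so S⁻¹ = [[-5/12, 1/3], [-1/4, 0]].
Y = S⁻¹A = [[-5/12, 1/3], [-1/4, 0]] · [[24, 24, -4], [45, 27, -17]] = [[5, -1, -4], [-6, -6, 1]].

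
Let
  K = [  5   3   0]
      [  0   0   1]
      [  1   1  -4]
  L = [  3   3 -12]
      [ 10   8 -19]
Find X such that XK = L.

X = [[0, 0, 3], [1, 1, 5]]

K is on the right of X, so right-multiply by K⁻¹: X = LK⁻¹.
det K = -2; the adjugate gives K⁻¹ = [[1/2, -6, -3/2], [-1/2, 10, 5/2], [0, 1, 0]].
X = LK⁻¹ = [[3, 3, -12], [10, 8, -19]] · [[1/2, -6, -3/2], [-1/2, 10, 5/2], [0, 1, 0]] = [[0, 0, 3], [1, 1, 5]].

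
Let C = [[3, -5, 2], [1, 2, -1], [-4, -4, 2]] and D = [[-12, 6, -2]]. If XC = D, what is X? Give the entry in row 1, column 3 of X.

Right-multiplying both sides by C⁻¹ gives X = DC⁻¹.
det C = -2, so C⁻¹ = [[0, -1, -1/2], [-1, -7, -5/2], [-2, -16, -11/2]].
X = DC⁻¹ = [[-12, 6, -2]] · [[0, -1, -1/2], [-1, -7, -5/2], [-2, -16, -11/2]] = [[-2, 2, 2]].

2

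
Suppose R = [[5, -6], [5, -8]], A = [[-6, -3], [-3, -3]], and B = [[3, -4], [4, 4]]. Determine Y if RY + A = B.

RY = B − A = [[9, -1], [7, 7]].
Since R multiplies Y on the left, Y = R⁻¹(B − A).
det R = -10, so R⁻¹ = [[4/5, -3/5], [1/2, -1/2]].
Y = R⁻¹(B − A) = [[3, -5], [1, -4]].

Y = [[3, -5], [1, -4]]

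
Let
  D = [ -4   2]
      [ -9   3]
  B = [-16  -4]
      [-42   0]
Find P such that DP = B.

P = [[6, -2], [4, -6]]

Since D multiplies P on the left, P = D⁻¹B.
D has determinant 6; D⁻¹ = [[1/2, -1/3], [3/2, -2/3]].
P = D⁻¹B = [[1/2, -1/3], [3/2, -2/3]] · [[-16, -4], [-42, 0]] = [[6, -2], [4, -6]].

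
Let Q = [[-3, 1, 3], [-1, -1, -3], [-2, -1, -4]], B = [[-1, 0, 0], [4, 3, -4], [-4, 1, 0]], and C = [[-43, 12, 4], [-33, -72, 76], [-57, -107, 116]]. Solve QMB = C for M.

M = Q⁻¹CB⁻¹ (apply Q⁻¹ on the left and B⁻¹ on the right).
det Q = -4, so Q⁻¹ = [[-1/4, -1/4, 0], [-1/2, -9/2, 3], [1/4, 5/4, -1]].
B has determinant -4; B⁻¹ = [[-1, 0, 0], [-4, 0, 1], [-4, -1/4, 3/4]].
Q⁻¹C = [[19, 15, -20], [-1, -3, 4], [5, 20, -20]].
M = (Q⁻¹C)B⁻¹ = [[1, 5, 0], [-3, -1, 0], [-5, 5, 5]].

M = [[1, 5, 0], [-3, -1, 0], [-5, 5, 5]]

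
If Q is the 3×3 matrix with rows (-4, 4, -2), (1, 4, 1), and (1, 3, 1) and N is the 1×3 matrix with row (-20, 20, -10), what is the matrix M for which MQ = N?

Right-multiplying both sides by Q⁻¹ gives M = NQ⁻¹.
Q has determinant -2; Q⁻¹ = [[-1/2, 5, -6], [0, 1, -1], [1/2, -8, 10]].
M = NQ⁻¹ = [[-20, 20, -10]] · [[-1/2, 5, -6], [0, 1, -1], [1/2, -8, 10]] = [[5, 0, 0]].

M = [[5, 0, 0]]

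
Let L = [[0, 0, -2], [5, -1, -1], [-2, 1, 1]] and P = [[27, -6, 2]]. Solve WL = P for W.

L is on the right of W, so right-multiply by L⁻¹: W = PL⁻¹.
L has determinant -6; L⁻¹ = [[0, 1/3, 1/3], [1/2, 2/3, 5/3], [-1/2, 0, 0]].
W = PL⁻¹ = [[27, -6, 2]] · [[0, 1/3, 1/3], [1/2, 2/3, 5/3], [-1/2, 0, 0]] = [[-4, 5, -1]].

W = [[-4, 5, -1]]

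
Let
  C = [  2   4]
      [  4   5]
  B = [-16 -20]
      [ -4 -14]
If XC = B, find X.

Right-multiplying both sides by C⁻¹ gives X = BC⁻¹.
det C = -6; the adjugate gives C⁻¹ = [[-5/6, 2/3], [2/3, -1/3]].
X = BC⁻¹ = [[-16, -20], [-4, -14]] · [[-5/6, 2/3], [2/3, -1/3]] = [[0, -4], [-6, 2]].

X = [[0, -4], [-6, 2]]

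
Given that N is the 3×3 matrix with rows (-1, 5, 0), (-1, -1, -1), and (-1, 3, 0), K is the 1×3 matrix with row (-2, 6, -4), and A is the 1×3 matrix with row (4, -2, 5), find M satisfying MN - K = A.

M = [[3, -1, -4]]

MN = A + K = [[2, 4, 1]].
N is on the right of M, so right-multiply by N⁻¹: M = (A + K)N⁻¹.
N has determinant 2; N⁻¹ = [[3/2, 0, -5/2], [1/2, 0, -1/2], [-2, -1, 3]].
M = (A + K)N⁻¹ = [[3, -1, -4]].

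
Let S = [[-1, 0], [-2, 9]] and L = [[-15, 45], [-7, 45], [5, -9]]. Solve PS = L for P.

Right-multiplying both sides by S⁻¹ gives P = LS⁻¹.
det S = -9, so S⁻¹ = [[-1, 0], [-2/9, 1/9]].
P = LS⁻¹ = [[-15, 45], [-7, 45], [5, -9]] · [[-1, 0], [-2/9, 1/9]] = [[5, 5], [-3, 5], [-3, -1]].

P = [[5, 5], [-3, 5], [-3, -1]]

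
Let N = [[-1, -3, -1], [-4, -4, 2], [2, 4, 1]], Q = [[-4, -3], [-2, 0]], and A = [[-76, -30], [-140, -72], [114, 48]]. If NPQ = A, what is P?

P = [[-4, -3], [-2, -4], [0, -3]]

Isolating P: multiply by N⁻¹ from the left and Q⁻¹ from the right, so P = N⁻¹AQ⁻¹.
det N = -4; the adjugate gives N⁻¹ = [[3, 1/4, 5/2], [-2, -1/4, -3/2], [2, 1/2, 2]].
det Q = -6; the adjugate gives Q⁻¹ = [[0, -1/2], [-1/3, 2/3]].
N⁻¹A = [[22, 12], [16, 6], [6, 0]].
P = (N⁻¹A)Q⁻¹ = [[-4, -3], [-2, -4], [0, -3]].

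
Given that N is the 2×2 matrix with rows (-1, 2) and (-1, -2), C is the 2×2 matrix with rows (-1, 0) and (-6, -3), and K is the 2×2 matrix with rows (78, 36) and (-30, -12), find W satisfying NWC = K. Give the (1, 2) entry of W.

Left-multiply by N⁻¹ and right-multiply by C⁻¹: W = N⁻¹KC⁻¹.
det N = 4, so N⁻¹ = [[-1/2, -1/2], [1/4, -1/4]].
det C = 3, so C⁻¹ = [[-1, 0], [2, -1/3]].
N⁻¹K = [[-24, -12], [27, 12]].
W = (N⁻¹K)C⁻¹ = [[0, 4], [-3, -4]].

4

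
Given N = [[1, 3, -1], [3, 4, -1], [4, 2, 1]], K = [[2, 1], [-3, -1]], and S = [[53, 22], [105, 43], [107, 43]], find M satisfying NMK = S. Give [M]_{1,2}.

M = N⁻¹SK⁻¹ (apply N⁻¹ on the left and K⁻¹ on the right).
N has determinant -5; N⁻¹ = [[-6/5, 1, -1/5], [7/5, -1, 2/5], [2, -2, 1]].
det K = 1; the adjugate gives K⁻¹ = [[-1, -1], [3, 2]].
N⁻¹S = [[20, 8], [12, 5], [3, 1]].
M = (N⁻¹S)K⁻¹ = [[4, -4], [3, -2], [0, -1]].

-4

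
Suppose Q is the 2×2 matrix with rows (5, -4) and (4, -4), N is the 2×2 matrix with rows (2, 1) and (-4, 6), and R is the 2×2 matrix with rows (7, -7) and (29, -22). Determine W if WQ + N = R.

WQ = R − N = [[5, -8], [33, -28]].
Q is on the right of W, so right-multiply by Q⁻¹: W = (R − N)Q⁻¹.
Q has determinant -4; Q⁻¹ = [[1, -1], [1, -5/4]].
W = (R − N)Q⁻¹ = [[-3, 5], [5, 2]].

W = [[-3, 5], [5, 2]]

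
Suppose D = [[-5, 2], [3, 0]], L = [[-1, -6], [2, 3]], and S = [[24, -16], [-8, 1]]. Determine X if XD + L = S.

XD = S − L = [[25, -10], [-10, -2]].
D is on the right of X, so right-multiply by D⁻¹: X = (S − L)D⁻¹.
D has determinant -6; D⁻¹ = [[0, 1/3], [1/2, 5/6]].
X = (S − L)D⁻¹ = [[-5, 0], [-1, -5]].

X = [[-5, 0], [-1, -5]]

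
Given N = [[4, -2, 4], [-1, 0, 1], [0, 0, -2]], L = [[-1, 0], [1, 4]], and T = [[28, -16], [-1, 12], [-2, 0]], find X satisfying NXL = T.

X = [[-5, -3], [4, -4], [-1, 0]]

Isolating X: multiply by N⁻¹ from the left and L⁻¹ from the right, so X = N⁻¹TL⁻¹.
N has determinant 4; N⁻¹ = [[0, -1, -1/2], [-1/2, -2, -2], [0, 0, -1/2]].
det L = -4; the adjugate gives L⁻¹ = [[-1, 0], [1/4, 1/4]].
N⁻¹T = [[2, -12], [-8, -16], [1, 0]].
X = (N⁻¹T)L⁻¹ = [[-5, -3], [4, -4], [-1, 0]].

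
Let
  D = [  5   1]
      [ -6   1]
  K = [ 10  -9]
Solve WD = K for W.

Right-multiplying both sides by D⁻¹ gives W = KD⁻¹.
D has determinant 11; D⁻¹ = [[1/11, -1/11], [6/11, 5/11]].
W = KD⁻¹ = [[10, -9]] · [[1/11, -1/11], [6/11, 5/11]] = [[-4, -5]].

W = [[-4, -5]]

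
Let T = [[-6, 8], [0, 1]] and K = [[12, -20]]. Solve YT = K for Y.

Y = [[-2, -4]]

Since T sits to the right of Y, Y = KT⁻¹.
T has determinant -6; T⁻¹ = [[-1/6, 4/3], [0, 1]].
Y = KT⁻¹ = [[12, -20]] · [[-1/6, 4/3], [0, 1]] = [[-2, -4]].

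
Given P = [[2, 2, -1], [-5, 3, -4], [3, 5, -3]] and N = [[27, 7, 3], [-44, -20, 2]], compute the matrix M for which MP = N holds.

P is on the right of M, so right-multiply by P⁻¹: M = NP⁻¹.
det P = 2; the adjugate gives P⁻¹ = [[11/2, 1/2, -5/2], [-27/2, -3/2, 13/2], [-17, -2, 8]].
M = NP⁻¹ = [[27, 7, 3], [-44, -20, 2]] · [[11/2, 1/2, -5/2], [-27/2, -3/2, 13/2], [-17, -2, 8]] = [[3, -3, 2], [-6, 4, -4]].

M = [[3, -3, 2], [-6, 4, -4]]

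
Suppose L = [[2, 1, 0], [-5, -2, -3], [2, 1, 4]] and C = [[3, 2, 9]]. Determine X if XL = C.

X = [[1, 1, 3]]

Since L sits to the right of X, X = CL⁻¹.
L has determinant 4; L⁻¹ = [[-5/4, -1, -3/4], [7/2, 2, 3/2], [-1/4, 0, 1/4]].
X = CL⁻¹ = [[3, 2, 9]] · [[-5/4, -1, -3/4], [7/2, 2, 3/2], [-1/4, 0, 1/4]] = [[1, 1, 3]].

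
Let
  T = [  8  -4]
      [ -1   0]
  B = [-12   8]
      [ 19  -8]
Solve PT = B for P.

Since T sits to the right of P, P = BT⁻¹.
T has determinant -4; T⁻¹ = [[0, -1], [-1/4, -2]].
P = BT⁻¹ = [[-12, 8], [19, -8]] · [[0, -1], [-1/4, -2]] = [[-2, -4], [2, -3]].

P = [[-2, -4], [2, -3]]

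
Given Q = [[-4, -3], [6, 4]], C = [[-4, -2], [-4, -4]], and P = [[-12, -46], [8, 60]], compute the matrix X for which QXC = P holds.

Isolating X: multiply by Q⁻¹ from the left and C⁻¹ from the right, so X = Q⁻¹PC⁻¹.
det Q = 2, so Q⁻¹ = [[2, 3/2], [-3, -2]].
C has determinant 8; C⁻¹ = [[-1/2, 1/4], [1/2, -1/2]].
Q⁻¹P = [[-12, -2], [20, 18]].
X = (Q⁻¹P)C⁻¹ = [[5, -2], [-1, -4]].

X = [[5, -2], [-1, -4]]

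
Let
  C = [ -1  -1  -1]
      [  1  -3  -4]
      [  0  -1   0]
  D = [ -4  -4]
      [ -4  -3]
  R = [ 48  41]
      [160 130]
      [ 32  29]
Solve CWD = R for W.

Left-multiply by C⁻¹ and right-multiply by D⁻¹: W = C⁻¹RD⁻¹.
det C = 5, so C⁻¹ = [[-4/5, 1/5, 1/5], [0, 0, -1], [-1/5, -1/5, 4/5]].
D has determinant -4; D⁻¹ = [[3/4, -1], [-1, 1]].
C⁻¹R = [[0, -1], [-32, -29], [-16, -11]].
W = (C⁻¹R)D⁻¹ = [[1, -1], [5, 3], [-1, 5]].

W = [[1, -1], [5, 3], [-1, 5]]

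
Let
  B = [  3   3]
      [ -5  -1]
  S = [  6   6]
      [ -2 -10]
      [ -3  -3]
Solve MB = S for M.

Since B sits to the right of M, M = SB⁻¹.
det B = 12; the adjugate gives B⁻¹ = [[-1/12, -1/4], [5/12, 1/4]].
M = SB⁻¹ = [[6, 6], [-2, -10], [-3, -3]] · [[-1/12, -1/4], [5/12, 1/4]] = [[2, 0], [-4, -2], [-1, 0]].

M = [[2, 0], [-4, -2], [-1, 0]]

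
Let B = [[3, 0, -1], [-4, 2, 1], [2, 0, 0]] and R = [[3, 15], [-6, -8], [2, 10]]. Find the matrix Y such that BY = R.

Y = [[1, 5], [-1, 6], [0, 0]]

B is on the left of Y, so left-multiply by B⁻¹: Y = B⁻¹R.
det B = 4, so B⁻¹ = [[0, 0, 1/2], [1/2, 1/2, 1/4], [-1, 0, 3/2]].
Y = B⁻¹R = [[0, 0, 1/2], [1/2, 1/2, 1/4], [-1, 0, 3/2]] · [[3, 15], [-6, -8], [2, 10]] = [[1, 5], [-1, 6], [0, 0]].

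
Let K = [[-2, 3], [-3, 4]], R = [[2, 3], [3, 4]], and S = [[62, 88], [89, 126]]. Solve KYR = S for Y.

Y = [[-2, -5], [4, 0]]

Isolating Y: multiply by K⁻¹ from the left and R⁻¹ from the right, so Y = K⁻¹SR⁻¹.
det K = 1, so K⁻¹ = [[4, -3], [3, -2]].
R has determinant -1; R⁻¹ = [[-4, 3], [3, -2]].
K⁻¹S = [[-19, -26], [8, 12]].
Y = (K⁻¹S)R⁻¹ = [[-2, -5], [4, 0]].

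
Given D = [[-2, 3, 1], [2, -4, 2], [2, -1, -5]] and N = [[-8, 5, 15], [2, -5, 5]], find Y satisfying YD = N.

D is on the right of Y, so right-multiply by D⁻¹: Y = ND⁻¹.
det D = 4, so D⁻¹ = [[11/2, 7/2, 5/2], [7/2, 2, 3/2], [3/2, 1, 1/2]].
Y = ND⁻¹ = [[-8, 5, 15], [2, -5, 5]] · [[11/2, 7/2, 5/2], [7/2, 2, 3/2], [3/2, 1, 1/2]] = [[-4, -3, -5], [1, 2, 0]].

Y = [[-4, -3, -5], [1, 2, 0]]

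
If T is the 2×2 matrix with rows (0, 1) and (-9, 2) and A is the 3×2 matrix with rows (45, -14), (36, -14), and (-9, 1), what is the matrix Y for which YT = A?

Y = [[-4, -5], [-6, -4], [-1, 1]]

Since T sits to the right of Y, Y = AT⁻¹.
T has determinant 9; T⁻¹ = [[2/9, -1/9], [1, 0]].
Y = AT⁻¹ = [[45, -14], [36, -14], [-9, 1]] · [[2/9, -1/9], [1, 0]] = [[-4, -5], [-6, -4], [-1, 1]].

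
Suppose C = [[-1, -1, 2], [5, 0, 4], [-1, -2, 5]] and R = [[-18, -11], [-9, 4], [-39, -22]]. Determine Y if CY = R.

Since C multiplies Y on the left, Y = C⁻¹R.
det C = 1, so C⁻¹ = [[8, 1, -4], [-29, -3, 14], [-10, -1, 5]].
Y = C⁻¹R = [[8, 1, -4], [-29, -3, 14], [-10, -1, 5]] · [[-18, -11], [-9, 4], [-39, -22]] = [[3, 4], [3, -1], [-6, -4]].

Y = [[3, 4], [3, -1], [-6, -4]]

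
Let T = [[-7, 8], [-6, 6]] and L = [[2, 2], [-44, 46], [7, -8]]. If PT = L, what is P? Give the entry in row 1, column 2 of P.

Since T sits to the right of P, P = LT⁻¹.
T has determinant 6; T⁻¹ = [[1, -4/3], [1, -7/6]].
P = LT⁻¹ = [[2, 2], [-44, 46], [7, -8]] · [[1, -4/3], [1, -7/6]] = [[4, -5], [2, 5], [-1, 0]].

-5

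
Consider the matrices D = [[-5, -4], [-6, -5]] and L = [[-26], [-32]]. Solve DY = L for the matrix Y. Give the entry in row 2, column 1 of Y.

Left-multiplying both sides by D⁻¹ gives Y = D⁻¹L.
D has determinant 1; D⁻¹ = [[-5, 4], [6, -5]].
Y = D⁻¹L = [[-5, 4], [6, -5]] · [[-26], [-32]] = [[2], [4]].

4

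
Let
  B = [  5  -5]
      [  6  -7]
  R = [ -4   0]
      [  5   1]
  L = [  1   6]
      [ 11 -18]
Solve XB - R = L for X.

X = [[3, -3], [2, 1]]

XB = L + R = [[-3, 6], [16, -17]].
B is on the right of X, so right-multiply by B⁻¹: X = (L + R)B⁻¹.
det B = -5; the adjugate gives B⁻¹ = [[7/5, -1], [6/5, -1]].
X = (L + R)B⁻¹ = [[3, -3], [2, 1]].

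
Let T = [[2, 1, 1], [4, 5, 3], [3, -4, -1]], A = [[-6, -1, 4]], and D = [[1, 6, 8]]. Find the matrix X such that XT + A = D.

X = [[-4, 3, 1]]

XT = D − A = [[7, 7, 4]].
T is on the right of X, so right-multiply by T⁻¹: X = (D − A)T⁻¹.
det T = -4, so T⁻¹ = [[-7/4, 3/4, 1/2], [-13/4, 5/4, 1/2], [31/4, -11/4, -3/2]].
X = (D − A)T⁻¹ = [[-4, 3, 1]].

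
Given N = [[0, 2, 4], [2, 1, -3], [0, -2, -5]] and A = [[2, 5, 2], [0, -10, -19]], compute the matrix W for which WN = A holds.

N is on the right of W, so right-multiply by N⁻¹: W = AN⁻¹.
det N = 4; the adjugate gives N⁻¹ = [[-11/4, 1/2, -5/2], [5/2, 0, 2], [-1, 0, -1]].
W = AN⁻¹ = [[2, 5, 2], [0, -10, -19]] · [[-11/4, 1/2, -5/2], [5/2, 0, 2], [-1, 0, -1]] = [[5, 1, 3], [-6, 0, -1]].

W = [[5, 1, 3], [-6, 0, -1]]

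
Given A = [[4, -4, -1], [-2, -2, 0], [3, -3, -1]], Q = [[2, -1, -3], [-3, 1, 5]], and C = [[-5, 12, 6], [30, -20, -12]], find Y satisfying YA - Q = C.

YA = C + Q = [[-3, 11, 3], [27, -19, -7]].
Right-multiplying both sides by A⁻¹ gives Y = (C + Q)A⁻¹.
det A = 4; the adjugate gives A⁻¹ = [[1/2, -1/4, -1/2], [-1/2, -1/4, 1/2], [3, 0, -4]].
Y = (C + Q)A⁻¹ = [[2, -2, -5], [2, -2, 5]].

Y = [[2, -2, -5], [2, -2, 5]]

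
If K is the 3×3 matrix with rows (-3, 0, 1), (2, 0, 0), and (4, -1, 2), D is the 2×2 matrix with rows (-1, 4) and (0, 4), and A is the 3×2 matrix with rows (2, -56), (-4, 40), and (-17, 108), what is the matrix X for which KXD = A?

X = [[2, 3], [-1, -4], [4, -3]]

X = K⁻¹AD⁻¹ (apply K⁻¹ on the left and D⁻¹ on the right).
K has determinant -2; K⁻¹ = [[0, 1/2, 0], [2, 5, -1], [1, 3/2, 0]].
det D = -4; the adjugate gives D⁻¹ = [[-1, 1], [0, 1/4]].
K⁻¹A = [[-2, 20], [1, -20], [-4, 4]].
X = (K⁻¹A)D⁻¹ = [[2, 3], [-1, -4], [4, -3]].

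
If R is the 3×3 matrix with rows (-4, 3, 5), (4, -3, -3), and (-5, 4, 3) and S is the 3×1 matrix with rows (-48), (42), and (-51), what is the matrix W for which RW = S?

W = [[6], [-3], [-3]]

Since R multiplies W on the left, W = R⁻¹S.
det R = 2; the adjugate gives R⁻¹ = [[3/2, 11/2, 3], [3/2, 13/2, 4], [1/2, 1/2, 0]].
W = R⁻¹S = [[3/2, 11/2, 3], [3/2, 13/2, 4], [1/2, 1/2, 0]] · [[-48], [42], [-51]] = [[6], [-3], [-3]].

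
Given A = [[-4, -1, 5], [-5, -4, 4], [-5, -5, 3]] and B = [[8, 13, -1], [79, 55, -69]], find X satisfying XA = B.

X = [[3, -4, 0], [-6, -6, -5]]

A is on the right of X, so right-multiply by A⁻¹: X = BA⁻¹.
det A = -2, so A⁻¹ = [[-4, 11, -8], [5/2, -13/2, 9/2], [-5/2, 15/2, -11/2]].
X = BA⁻¹ = [[8, 13, -1], [79, 55, -69]] · [[-4, 11, -8], [5/2, -13/2, 9/2], [-5/2, 15/2, -11/2]] = [[3, -4, 0], [-6, -6, -5]].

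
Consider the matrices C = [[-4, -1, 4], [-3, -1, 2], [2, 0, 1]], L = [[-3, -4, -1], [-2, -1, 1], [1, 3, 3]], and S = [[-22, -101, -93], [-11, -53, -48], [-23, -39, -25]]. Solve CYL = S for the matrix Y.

Y = [[-1, 4, -2], [-2, -3, 2], [4, -4, -5]]

Left-multiply by C⁻¹ and right-multiply by L⁻¹: Y = C⁻¹SL⁻¹.
C has determinant 5; C⁻¹ = [[-1/5, 1/5, 2/5], [7/5, -12/5, -4/5], [2/5, -2/5, 1/5]].
L has determinant -5; L⁻¹ = [[6/5, -9/5, 1], [-7/5, 8/5, -1], [1, -1, 1]].
C⁻¹S = [[-7, -6, -1], [14, 17, 5], [-9, -27, -23]].
Y = (C⁻¹S)L⁻¹ = [[-1, 4, -2], [-2, -3, 2], [4, -4, -5]].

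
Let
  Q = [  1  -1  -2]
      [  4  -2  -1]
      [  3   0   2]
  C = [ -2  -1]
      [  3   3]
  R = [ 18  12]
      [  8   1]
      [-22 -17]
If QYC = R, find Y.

Y = Q⁻¹RC⁻¹ (apply Q⁻¹ on the left and C⁻¹ on the right).
Q has determinant -5; Q⁻¹ = [[4/5, -2/5, 3/5], [11/5, -8/5, 7/5], [-6/5, 3/5, -2/5]].
det C = -3, so C⁻¹ = [[-1, -1/3], [1, 2/3]].
Q⁻¹R = [[-2, -1], [-4, 1], [-8, -7]].
Y = (Q⁻¹R)C⁻¹ = [[1, 0], [5, 2], [1, -2]].

Y = [[1, 0], [5, 2], [1, -2]]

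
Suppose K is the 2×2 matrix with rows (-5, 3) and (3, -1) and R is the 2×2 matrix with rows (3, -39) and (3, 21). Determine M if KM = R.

Left-multiplying both sides by K⁻¹ gives M = K⁻¹R.
det K = -4, so K⁻¹ = [[1/4, 3/4], [3/4, 5/4]].
M = K⁻¹R = [[1/4, 3/4], [3/4, 5/4]] · [[3, -39], [3, 21]] = [[3, 6], [6, -3]].

M = [[3, 6], [6, -3]]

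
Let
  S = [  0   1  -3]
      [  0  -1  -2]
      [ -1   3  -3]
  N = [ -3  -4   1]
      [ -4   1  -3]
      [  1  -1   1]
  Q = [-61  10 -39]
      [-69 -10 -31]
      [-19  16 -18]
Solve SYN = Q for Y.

Left-multiply by S⁻¹ and right-multiply by N⁻¹: Y = S⁻¹QN⁻¹.
S has determinant 5; S⁻¹ = [[9/5, -6/5, -1], [2/5, -3/5, 0], [-1/5, -1/5, 0]].
det N = 5, so N⁻¹ = [[-2/5, 3/5, 11/5], [1/5, -4/5, -13/5], [3/5, -7/5, -19/5]].
S⁻¹Q = [[-8, 14, -15], [17, 10, 3], [26, 0, 14]].
Y = (S⁻¹Q)N⁻¹ = [[-3, 5, 3], [-3, -2, 0], [-2, -4, 4]].

Y = [[-3, 5, 3], [-3, -2, 0], [-2, -4, 4]]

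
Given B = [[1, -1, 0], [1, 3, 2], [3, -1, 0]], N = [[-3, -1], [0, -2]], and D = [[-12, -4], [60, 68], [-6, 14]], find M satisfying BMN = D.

Left-multiply by B⁻¹ and right-multiply by N⁻¹: M = B⁻¹DN⁻¹.
det B = -4; the adjugate gives B⁻¹ = [[-1/2, 0, 1/2], [-3/2, 0, 1/2], [5/2, 1/2, -1]].
det N = 6; the adjugate gives N⁻¹ = [[-1/3, 1/6], [0, -1/2]].
B⁻¹D = [[3, 9], [15, 13], [6, 10]].
M = (B⁻¹D)N⁻¹ = [[-1, -4], [-5, -4], [-2, -4]].

M = [[-1, -4], [-5, -4], [-2, -4]]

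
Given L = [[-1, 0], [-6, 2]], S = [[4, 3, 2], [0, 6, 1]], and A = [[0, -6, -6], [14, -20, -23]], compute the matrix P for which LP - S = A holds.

P = [[-4, 3, 4], [-5, 2, 1]]

LP = A + S = [[4, -3, -4], [14, -14, -22]].
Since L multiplies P on the left, P = L⁻¹(A + S).
det L = -2; the adjugate gives L⁻¹ = [[-1, 0], [-3, 1/2]].
P = L⁻¹(A + S) = [[-4, 3, 4], [-5, 2, 1]].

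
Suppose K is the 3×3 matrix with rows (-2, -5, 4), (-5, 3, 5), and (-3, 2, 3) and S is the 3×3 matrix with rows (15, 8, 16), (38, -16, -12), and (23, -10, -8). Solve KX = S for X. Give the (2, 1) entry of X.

Since K multiplies X on the left, X = K⁻¹S.
det K = -2; the adjugate gives K⁻¹ = [[1/2, -23/2, 37/2], [0, -3, 5], [1/2, -19/2, 31/2]].
X = K⁻¹S = [[1/2, -23/2, 37/2], [0, -3, 5], [1/2, -19/2, 31/2]] · [[15, 8, 16], [38, -16, -12], [23, -10, -8]] = [[-4, 3, -2], [1, -2, -4], [3, 1, -2]].

1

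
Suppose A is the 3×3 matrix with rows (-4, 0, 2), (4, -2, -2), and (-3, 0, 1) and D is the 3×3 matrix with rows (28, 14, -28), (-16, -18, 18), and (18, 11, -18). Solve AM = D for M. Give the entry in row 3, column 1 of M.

A is on the left of M, so left-multiply by A⁻¹: M = A⁻¹D.
det A = -4, so A⁻¹ = [[1/2, 0, -1], [-1/2, -1/2, 0], [3/2, 0, -2]].
M = A⁻¹D = [[1/2, 0, -1], [-1/2, -1/2, 0], [3/2, 0, -2]] · [[28, 14, -28], [-16, -18, 18], [18, 11, -18]] = [[-4, -4, 4], [-6, 2, 5], [6, -1, -6]].

6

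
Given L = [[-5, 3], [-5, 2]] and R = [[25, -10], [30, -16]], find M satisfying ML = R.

M = [[0, -5], [-4, -2]]

L is on the right of M, so right-multiply by L⁻¹: M = RL⁻¹.
det L = 5; the adjugate gives L⁻¹ = [[2/5, -3/5], [1, -1]].
M = RL⁻¹ = [[25, -10], [30, -16]] · [[2/5, -3/5], [1, -1]] = [[0, -5], [-4, -2]].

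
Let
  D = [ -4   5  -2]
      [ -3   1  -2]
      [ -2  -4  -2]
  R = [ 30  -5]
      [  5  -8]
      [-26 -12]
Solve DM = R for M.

M = [[-1, 1], [6, 1], [2, 3]]

Left-multiplying both sides by D⁻¹ gives M = D⁻¹R.
det D = 2; the adjugate gives D⁻¹ = [[-5, 9, -4], [-1, 2, -1], [7, -13, 11/2]].
M = D⁻¹R = [[-5, 9, -4], [-1, 2, -1], [7, -13, 11/2]] · [[30, -5], [5, -8], [-26, -12]] = [[-1, 1], [6, 1], [2, 3]].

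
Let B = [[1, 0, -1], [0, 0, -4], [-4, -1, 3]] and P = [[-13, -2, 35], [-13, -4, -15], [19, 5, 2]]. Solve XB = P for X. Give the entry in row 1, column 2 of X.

B is on the right of X, so right-multiply by B⁻¹: X = PB⁻¹.
det B = -4, so B⁻¹ = [[1, -1/4, 0], [-4, 1/4, -1], [0, -1/4, 0]].
X = PB⁻¹ = [[-13, -2, 35], [-13, -4, -15], [19, 5, 2]] · [[1, -1/4, 0], [-4, 1/4, -1], [0, -1/4, 0]] = [[-5, -6, 2], [3, 6, 4], [-1, -4, -5]].

-6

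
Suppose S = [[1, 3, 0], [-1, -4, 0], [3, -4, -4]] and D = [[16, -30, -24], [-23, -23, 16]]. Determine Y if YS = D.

Y = [[-2, 0, 6], [-5, 6, -4]]

S is on the right of Y, so right-multiply by S⁻¹: Y = DS⁻¹.
det S = 4, so S⁻¹ = [[4, 3, 0], [-1, -1, 0], [4, 13/4, -1/4]].
Y = DS⁻¹ = [[16, -30, -24], [-23, -23, 16]] · [[4, 3, 0], [-1, -1, 0], [4, 13/4, -1/4]] = [[-2, 0, 6], [-5, 6, -4]].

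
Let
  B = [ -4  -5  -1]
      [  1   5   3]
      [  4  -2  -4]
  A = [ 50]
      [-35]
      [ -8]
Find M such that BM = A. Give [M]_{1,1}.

B is on the left of M, so left-multiply by B⁻¹: M = B⁻¹A.
det B = -2, so B⁻¹ = [[7, 9, 5], [-8, -10, -11/2], [11, 14, 15/2]].
M = B⁻¹A = [[7, 9, 5], [-8, -10, -11/2], [11, 14, 15/2]] · [[50], [-35], [-8]] = [[-5], [-6], [0]].

-5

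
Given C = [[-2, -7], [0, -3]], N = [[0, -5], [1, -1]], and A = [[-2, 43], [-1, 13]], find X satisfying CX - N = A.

X = [[1, -5], [0, -4]]

CX = A + N = [[-2, 38], [0, 12]].
C is on the left of X, so left-multiply by C⁻¹: X = C⁻¹(A + N).
C has determinant 6; C⁻¹ = [[-1/2, 7/6], [0, -1/3]].
X = C⁻¹(A + N) = [[1, -5], [0, -4]].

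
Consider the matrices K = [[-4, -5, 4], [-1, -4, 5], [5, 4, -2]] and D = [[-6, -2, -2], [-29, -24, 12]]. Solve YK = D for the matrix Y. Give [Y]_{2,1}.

4

Right-multiplying both sides by K⁻¹ gives Y = DK⁻¹.
det K = -3, so K⁻¹ = [[4, -2, 3], [-23/3, 4, -16/3], [-16/3, 3, -11/3]].
Y = DK⁻¹ = [[-6, -2, -2], [-29, -24, 12]] · [[4, -2, 3], [-23/3, 4, -16/3], [-16/3, 3, -11/3]] = [[2, -2, 0], [4, -2, -3]].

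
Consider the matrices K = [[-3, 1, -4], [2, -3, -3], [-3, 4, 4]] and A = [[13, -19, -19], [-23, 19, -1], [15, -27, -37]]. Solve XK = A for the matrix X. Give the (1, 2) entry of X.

5

Right-multiplying both sides by K⁻¹ gives X = AK⁻¹.
K has determinant 5; K⁻¹ = [[0, -4, -3], [1/5, -24/5, -17/5], [-1/5, 9/5, 7/5]].
X = AK⁻¹ = [[13, -19, -19], [-23, 19, -1], [15, -27, -37]] · [[0, -4, -3], [1/5, -24/5, -17/5], [-1/5, 9/5, 7/5]] = [[0, 5, -1], [4, -1, 3], [2, 3, -5]].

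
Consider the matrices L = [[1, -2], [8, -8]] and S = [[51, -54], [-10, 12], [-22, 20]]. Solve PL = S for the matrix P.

L is on the right of P, so right-multiply by L⁻¹: P = SL⁻¹.
det L = 8; the adjugate gives L⁻¹ = [[-1, 1/4], [-1, 1/8]].
P = SL⁻¹ = [[51, -54], [-10, 12], [-22, 20]] · [[-1, 1/4], [-1, 1/8]] = [[3, 6], [-2, -1], [2, -3]].

P = [[3, 6], [-2, -1], [2, -3]]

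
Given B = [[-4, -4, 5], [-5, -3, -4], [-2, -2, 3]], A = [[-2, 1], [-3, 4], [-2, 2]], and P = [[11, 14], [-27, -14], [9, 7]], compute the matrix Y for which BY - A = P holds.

BY = P + A = [[9, 15], [-30, -10], [7, 9]].
B is on the left of Y, so left-multiply by B⁻¹: Y = B⁻¹(P + A).
det B = -4; the adjugate gives B⁻¹ = [[17/4, -1/2, -31/4], [-23/4, 1/2, 41/4], [-1, 0, 2]].
Y = B⁻¹(P + A) = [[-1, -1], [5, 1], [5, 3]].

Y = [[-1, -1], [5, 1], [5, 3]]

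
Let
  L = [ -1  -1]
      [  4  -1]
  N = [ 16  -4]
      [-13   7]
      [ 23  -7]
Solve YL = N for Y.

L is on the right of Y, so right-multiply by L⁻¹: Y = NL⁻¹.
det L = 5; the adjugate gives L⁻¹ = [[-1/5, 1/5], [-4/5, -1/5]].
Y = NL⁻¹ = [[16, -4], [-13, 7], [23, -7]] · [[-1/5, 1/5], [-4/5, -1/5]] = [[0, 4], [-3, -4], [1, 6]].

Y = [[0, 4], [-3, -4], [1, 6]]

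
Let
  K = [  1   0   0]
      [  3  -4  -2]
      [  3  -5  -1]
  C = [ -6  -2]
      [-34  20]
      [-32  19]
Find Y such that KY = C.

Since K multiplies Y on the left, Y = K⁻¹C.
K has determinant -6; K⁻¹ = [[1, 0, 0], [1/2, 1/6, -1/3], [1/2, -5/6, 2/3]].
Y = K⁻¹C = [[1, 0, 0], [1/2, 1/6, -1/3], [1/2, -5/6, 2/3]] · [[-6, -2], [-34, 20], [-32, 19]] = [[-6, -2], [2, -4], [4, -5]].

Y = [[-6, -2], [2, -4], [4, -5]]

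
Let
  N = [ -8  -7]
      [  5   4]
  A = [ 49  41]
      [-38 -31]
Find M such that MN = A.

Since N sits to the right of M, M = AN⁻¹.
det N = 3, so N⁻¹ = [[4/3, 7/3], [-5/3, -8/3]].
M = AN⁻¹ = [[49, 41], [-38, -31]] · [[4/3, 7/3], [-5/3, -8/3]] = [[-3, 5], [1, -6]].

M = [[-3, 5], [1, -6]]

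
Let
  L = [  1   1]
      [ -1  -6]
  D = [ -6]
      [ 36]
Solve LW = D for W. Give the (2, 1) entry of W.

L is on the left of W, so left-multiply by L⁻¹: W = L⁻¹D.
L has determinant -5; L⁻¹ = [[6/5, 1/5], [-1/5, -1/5]].
W = L⁻¹D = [[6/5, 1/5], [-1/5, -1/5]] · [[-6], [36]] = [[0], [-6]].

-6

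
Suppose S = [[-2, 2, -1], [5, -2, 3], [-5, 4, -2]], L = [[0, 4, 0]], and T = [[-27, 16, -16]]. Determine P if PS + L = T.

PS = T − L = [[-27, 12, -16]].
S is on the right of P, so right-multiply by S⁻¹: P = (T − L)S⁻¹.
S has determinant -4; S⁻¹ = [[2, 0, -1], [5/4, 1/4, -1/4], [-5/2, 1/2, 3/2]].
P = (T − L)S⁻¹ = [[1, -5, 0]].

P = [[1, -5, 0]]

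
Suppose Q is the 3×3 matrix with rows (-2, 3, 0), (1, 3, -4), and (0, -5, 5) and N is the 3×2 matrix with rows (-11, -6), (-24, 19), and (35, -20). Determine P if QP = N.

Since Q multiplies P on the left, P = Q⁻¹N.
det Q = -5, so Q⁻¹ = [[1, 3, 12/5], [1, 2, 8/5], [1, 2, 9/5]].
P = Q⁻¹N = [[1, 3, 12/5], [1, 2, 8/5], [1, 2, 9/5]] · [[-11, -6], [-24, 19], [35, -20]] = [[1, 3], [-3, 0], [4, -4]].

P = [[1, 3], [-3, 0], [4, -4]]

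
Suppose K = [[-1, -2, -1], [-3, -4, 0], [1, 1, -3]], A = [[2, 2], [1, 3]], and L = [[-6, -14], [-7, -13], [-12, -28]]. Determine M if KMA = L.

M = [[2, 1], [-1, 0], [1, 3]]

M = K⁻¹LA⁻¹ (apply K⁻¹ on the left and A⁻¹ on the right).
det K = 5, so K⁻¹ = [[12/5, -7/5, -4/5], [-9/5, 4/5, 3/5], [1/5, -1/5, -2/5]].
A has determinant 4; A⁻¹ = [[3/4, -1/2], [-1/4, 1/2]].
K⁻¹L = [[5, 7], [-2, -2], [5, 11]].
M = (K⁻¹L)A⁻¹ = [[2, 1], [-1, 0], [1, 3]].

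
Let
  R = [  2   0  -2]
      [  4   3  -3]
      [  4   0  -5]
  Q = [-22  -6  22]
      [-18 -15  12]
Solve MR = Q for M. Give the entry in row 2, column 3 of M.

R is on the right of M, so right-multiply by R⁻¹: M = QR⁻¹.
det R = -6, so R⁻¹ = [[5/2, 0, -1], [-4/3, 1/3, 1/3], [2, 0, -1]].
M = QR⁻¹ = [[-22, -6, 22], [-18, -15, 12]] · [[5/2, 0, -1], [-4/3, 1/3, 1/3], [2, 0, -1]] = [[-3, -2, -2], [-1, -5, 1]].

1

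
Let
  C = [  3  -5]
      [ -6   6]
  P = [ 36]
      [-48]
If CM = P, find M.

C is on the left of M, so left-multiply by C⁻¹: M = C⁻¹P.
det C = -12, so C⁻¹ = [[-1/2, -5/12], [-1/2, -1/4]].
M = C⁻¹P = [[-1/2, -5/12], [-1/2, -1/4]] · [[36], [-48]] = [[2], [-6]].

M = [[2], [-6]]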